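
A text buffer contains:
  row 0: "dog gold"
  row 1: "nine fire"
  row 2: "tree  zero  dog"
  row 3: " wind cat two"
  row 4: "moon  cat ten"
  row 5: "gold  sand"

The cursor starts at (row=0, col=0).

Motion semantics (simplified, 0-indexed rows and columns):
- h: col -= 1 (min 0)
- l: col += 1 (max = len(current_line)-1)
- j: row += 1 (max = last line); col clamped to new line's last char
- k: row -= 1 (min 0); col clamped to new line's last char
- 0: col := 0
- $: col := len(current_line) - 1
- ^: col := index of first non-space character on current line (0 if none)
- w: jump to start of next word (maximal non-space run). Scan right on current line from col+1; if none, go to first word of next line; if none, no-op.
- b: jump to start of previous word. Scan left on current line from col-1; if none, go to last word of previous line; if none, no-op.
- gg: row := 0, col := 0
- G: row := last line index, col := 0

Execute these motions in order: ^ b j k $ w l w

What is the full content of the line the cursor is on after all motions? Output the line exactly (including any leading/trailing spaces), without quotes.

After 1 (^): row=0 col=0 char='d'
After 2 (b): row=0 col=0 char='d'
After 3 (j): row=1 col=0 char='n'
After 4 (k): row=0 col=0 char='d'
After 5 ($): row=0 col=7 char='d'
After 6 (w): row=1 col=0 char='n'
After 7 (l): row=1 col=1 char='i'
After 8 (w): row=1 col=5 char='f'

Answer: nine fire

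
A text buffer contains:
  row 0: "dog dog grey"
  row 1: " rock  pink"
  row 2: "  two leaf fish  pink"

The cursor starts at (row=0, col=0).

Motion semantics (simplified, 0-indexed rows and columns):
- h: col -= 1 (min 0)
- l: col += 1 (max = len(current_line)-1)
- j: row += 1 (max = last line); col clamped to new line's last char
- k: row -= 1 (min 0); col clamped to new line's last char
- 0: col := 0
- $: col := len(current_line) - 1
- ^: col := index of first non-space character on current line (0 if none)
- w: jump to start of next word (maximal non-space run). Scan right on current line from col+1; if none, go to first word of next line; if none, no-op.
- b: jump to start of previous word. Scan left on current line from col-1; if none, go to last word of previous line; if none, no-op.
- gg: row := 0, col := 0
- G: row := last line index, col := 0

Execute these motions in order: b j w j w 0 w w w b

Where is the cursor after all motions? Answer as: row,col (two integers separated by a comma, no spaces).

After 1 (b): row=0 col=0 char='d'
After 2 (j): row=1 col=0 char='_'
After 3 (w): row=1 col=1 char='r'
After 4 (j): row=2 col=1 char='_'
After 5 (w): row=2 col=2 char='t'
After 6 (0): row=2 col=0 char='_'
After 7 (w): row=2 col=2 char='t'
After 8 (w): row=2 col=6 char='l'
After 9 (w): row=2 col=11 char='f'
After 10 (b): row=2 col=6 char='l'

Answer: 2,6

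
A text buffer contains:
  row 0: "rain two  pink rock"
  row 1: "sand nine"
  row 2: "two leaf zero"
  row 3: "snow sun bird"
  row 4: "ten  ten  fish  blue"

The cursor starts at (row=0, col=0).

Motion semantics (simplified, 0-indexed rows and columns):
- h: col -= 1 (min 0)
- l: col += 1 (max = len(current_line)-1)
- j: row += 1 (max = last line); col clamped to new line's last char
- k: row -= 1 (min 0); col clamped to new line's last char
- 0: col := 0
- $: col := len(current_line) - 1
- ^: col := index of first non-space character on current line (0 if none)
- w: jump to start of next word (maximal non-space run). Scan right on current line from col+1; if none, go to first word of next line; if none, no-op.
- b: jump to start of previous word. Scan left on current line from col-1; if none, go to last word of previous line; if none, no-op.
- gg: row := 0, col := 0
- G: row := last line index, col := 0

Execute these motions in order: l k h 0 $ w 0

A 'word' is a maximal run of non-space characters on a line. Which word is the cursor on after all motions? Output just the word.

Answer: sand

Derivation:
After 1 (l): row=0 col=1 char='a'
After 2 (k): row=0 col=1 char='a'
After 3 (h): row=0 col=0 char='r'
After 4 (0): row=0 col=0 char='r'
After 5 ($): row=0 col=18 char='k'
After 6 (w): row=1 col=0 char='s'
After 7 (0): row=1 col=0 char='s'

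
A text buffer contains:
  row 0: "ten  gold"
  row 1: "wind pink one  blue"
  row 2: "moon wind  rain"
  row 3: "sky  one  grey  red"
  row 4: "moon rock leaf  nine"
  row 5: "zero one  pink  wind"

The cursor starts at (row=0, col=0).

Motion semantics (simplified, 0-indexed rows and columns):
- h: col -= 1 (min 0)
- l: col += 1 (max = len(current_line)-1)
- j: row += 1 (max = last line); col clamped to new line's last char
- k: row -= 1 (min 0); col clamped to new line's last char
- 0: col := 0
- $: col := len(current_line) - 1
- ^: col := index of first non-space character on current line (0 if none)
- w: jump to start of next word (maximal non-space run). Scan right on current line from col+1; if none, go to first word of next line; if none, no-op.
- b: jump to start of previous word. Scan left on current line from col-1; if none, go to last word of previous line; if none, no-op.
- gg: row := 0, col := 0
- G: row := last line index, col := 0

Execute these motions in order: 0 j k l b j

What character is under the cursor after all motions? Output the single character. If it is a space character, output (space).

After 1 (0): row=0 col=0 char='t'
After 2 (j): row=1 col=0 char='w'
After 3 (k): row=0 col=0 char='t'
After 4 (l): row=0 col=1 char='e'
After 5 (b): row=0 col=0 char='t'
After 6 (j): row=1 col=0 char='w'

Answer: w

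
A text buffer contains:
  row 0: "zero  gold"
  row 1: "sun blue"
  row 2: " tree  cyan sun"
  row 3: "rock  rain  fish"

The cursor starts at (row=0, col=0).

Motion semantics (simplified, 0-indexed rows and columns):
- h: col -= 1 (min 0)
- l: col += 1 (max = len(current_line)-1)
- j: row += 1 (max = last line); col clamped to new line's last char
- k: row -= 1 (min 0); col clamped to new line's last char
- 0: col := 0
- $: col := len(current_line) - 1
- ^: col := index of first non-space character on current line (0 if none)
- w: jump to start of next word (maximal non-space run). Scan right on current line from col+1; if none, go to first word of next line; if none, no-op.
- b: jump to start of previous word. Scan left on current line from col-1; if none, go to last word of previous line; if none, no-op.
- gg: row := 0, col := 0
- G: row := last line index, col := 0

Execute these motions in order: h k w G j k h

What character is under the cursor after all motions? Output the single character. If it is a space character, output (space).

After 1 (h): row=0 col=0 char='z'
After 2 (k): row=0 col=0 char='z'
After 3 (w): row=0 col=6 char='g'
After 4 (G): row=3 col=0 char='r'
After 5 (j): row=3 col=0 char='r'
After 6 (k): row=2 col=0 char='_'
After 7 (h): row=2 col=0 char='_'

Answer: (space)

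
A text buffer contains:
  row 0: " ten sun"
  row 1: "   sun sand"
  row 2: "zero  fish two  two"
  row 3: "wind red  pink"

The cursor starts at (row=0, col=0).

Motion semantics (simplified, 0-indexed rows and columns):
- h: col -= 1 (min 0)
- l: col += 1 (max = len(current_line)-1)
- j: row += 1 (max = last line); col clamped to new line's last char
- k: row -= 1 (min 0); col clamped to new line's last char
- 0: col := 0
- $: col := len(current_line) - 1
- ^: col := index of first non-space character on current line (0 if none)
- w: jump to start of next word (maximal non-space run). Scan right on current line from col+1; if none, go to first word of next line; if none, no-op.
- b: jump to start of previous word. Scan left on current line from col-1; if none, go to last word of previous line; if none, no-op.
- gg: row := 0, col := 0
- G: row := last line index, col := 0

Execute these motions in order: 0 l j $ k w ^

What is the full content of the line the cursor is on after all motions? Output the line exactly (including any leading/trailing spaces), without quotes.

Answer:    sun sand

Derivation:
After 1 (0): row=0 col=0 char='_'
After 2 (l): row=0 col=1 char='t'
After 3 (j): row=1 col=1 char='_'
After 4 ($): row=1 col=10 char='d'
After 5 (k): row=0 col=7 char='n'
After 6 (w): row=1 col=3 char='s'
After 7 (^): row=1 col=3 char='s'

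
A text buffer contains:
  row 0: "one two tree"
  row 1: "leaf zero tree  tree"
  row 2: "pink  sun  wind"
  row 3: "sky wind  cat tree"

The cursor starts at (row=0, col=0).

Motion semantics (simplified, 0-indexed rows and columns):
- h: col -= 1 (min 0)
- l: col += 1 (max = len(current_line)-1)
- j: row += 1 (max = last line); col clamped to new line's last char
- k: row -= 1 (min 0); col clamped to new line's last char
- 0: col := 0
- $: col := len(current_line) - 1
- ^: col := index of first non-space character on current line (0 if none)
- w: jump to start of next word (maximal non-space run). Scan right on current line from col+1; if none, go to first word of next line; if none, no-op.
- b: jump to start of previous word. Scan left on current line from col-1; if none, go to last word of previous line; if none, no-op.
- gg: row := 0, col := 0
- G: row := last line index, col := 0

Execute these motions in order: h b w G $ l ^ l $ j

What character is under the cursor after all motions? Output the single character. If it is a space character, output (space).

After 1 (h): row=0 col=0 char='o'
After 2 (b): row=0 col=0 char='o'
After 3 (w): row=0 col=4 char='t'
After 4 (G): row=3 col=0 char='s'
After 5 ($): row=3 col=17 char='e'
After 6 (l): row=3 col=17 char='e'
After 7 (^): row=3 col=0 char='s'
After 8 (l): row=3 col=1 char='k'
After 9 ($): row=3 col=17 char='e'
After 10 (j): row=3 col=17 char='e'

Answer: e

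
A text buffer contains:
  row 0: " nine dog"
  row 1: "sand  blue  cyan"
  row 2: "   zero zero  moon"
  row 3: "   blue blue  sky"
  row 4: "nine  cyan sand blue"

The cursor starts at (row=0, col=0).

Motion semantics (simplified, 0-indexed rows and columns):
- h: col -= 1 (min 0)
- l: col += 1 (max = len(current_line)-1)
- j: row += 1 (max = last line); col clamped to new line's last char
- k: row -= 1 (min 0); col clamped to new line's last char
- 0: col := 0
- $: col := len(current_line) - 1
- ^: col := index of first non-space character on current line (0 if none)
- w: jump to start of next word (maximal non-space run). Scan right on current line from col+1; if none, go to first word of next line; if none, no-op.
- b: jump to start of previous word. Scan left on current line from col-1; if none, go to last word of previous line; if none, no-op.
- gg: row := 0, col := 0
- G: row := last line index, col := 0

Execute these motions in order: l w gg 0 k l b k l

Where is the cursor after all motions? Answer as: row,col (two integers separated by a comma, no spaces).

Answer: 0,2

Derivation:
After 1 (l): row=0 col=1 char='n'
After 2 (w): row=0 col=6 char='d'
After 3 (gg): row=0 col=0 char='_'
After 4 (0): row=0 col=0 char='_'
After 5 (k): row=0 col=0 char='_'
After 6 (l): row=0 col=1 char='n'
After 7 (b): row=0 col=1 char='n'
After 8 (k): row=0 col=1 char='n'
After 9 (l): row=0 col=2 char='i'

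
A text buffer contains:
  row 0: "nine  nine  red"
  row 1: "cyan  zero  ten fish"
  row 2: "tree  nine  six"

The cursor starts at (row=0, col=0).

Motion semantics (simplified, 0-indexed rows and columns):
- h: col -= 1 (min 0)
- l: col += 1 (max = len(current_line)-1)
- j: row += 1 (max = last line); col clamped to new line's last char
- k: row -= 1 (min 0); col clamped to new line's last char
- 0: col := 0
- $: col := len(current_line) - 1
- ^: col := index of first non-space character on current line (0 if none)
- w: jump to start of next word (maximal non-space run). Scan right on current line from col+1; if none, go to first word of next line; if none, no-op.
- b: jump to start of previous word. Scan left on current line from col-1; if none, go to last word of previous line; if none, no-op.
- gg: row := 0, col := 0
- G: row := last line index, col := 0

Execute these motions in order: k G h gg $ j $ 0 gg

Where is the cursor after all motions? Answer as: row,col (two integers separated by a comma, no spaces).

After 1 (k): row=0 col=0 char='n'
After 2 (G): row=2 col=0 char='t'
After 3 (h): row=2 col=0 char='t'
After 4 (gg): row=0 col=0 char='n'
After 5 ($): row=0 col=14 char='d'
After 6 (j): row=1 col=14 char='n'
After 7 ($): row=1 col=19 char='h'
After 8 (0): row=1 col=0 char='c'
After 9 (gg): row=0 col=0 char='n'

Answer: 0,0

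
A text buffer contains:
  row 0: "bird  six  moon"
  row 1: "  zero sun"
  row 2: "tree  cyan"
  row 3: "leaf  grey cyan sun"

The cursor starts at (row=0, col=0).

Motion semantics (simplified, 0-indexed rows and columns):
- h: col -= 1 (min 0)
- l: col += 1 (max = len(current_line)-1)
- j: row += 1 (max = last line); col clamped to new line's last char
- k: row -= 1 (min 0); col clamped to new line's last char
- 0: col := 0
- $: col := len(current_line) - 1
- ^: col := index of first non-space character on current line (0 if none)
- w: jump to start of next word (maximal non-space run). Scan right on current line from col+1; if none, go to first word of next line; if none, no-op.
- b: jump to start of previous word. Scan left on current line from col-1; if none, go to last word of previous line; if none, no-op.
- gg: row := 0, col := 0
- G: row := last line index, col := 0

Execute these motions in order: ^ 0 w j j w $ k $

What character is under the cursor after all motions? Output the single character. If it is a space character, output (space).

After 1 (^): row=0 col=0 char='b'
After 2 (0): row=0 col=0 char='b'
After 3 (w): row=0 col=6 char='s'
After 4 (j): row=1 col=6 char='_'
After 5 (j): row=2 col=6 char='c'
After 6 (w): row=3 col=0 char='l'
After 7 ($): row=3 col=18 char='n'
After 8 (k): row=2 col=9 char='n'
After 9 ($): row=2 col=9 char='n'

Answer: n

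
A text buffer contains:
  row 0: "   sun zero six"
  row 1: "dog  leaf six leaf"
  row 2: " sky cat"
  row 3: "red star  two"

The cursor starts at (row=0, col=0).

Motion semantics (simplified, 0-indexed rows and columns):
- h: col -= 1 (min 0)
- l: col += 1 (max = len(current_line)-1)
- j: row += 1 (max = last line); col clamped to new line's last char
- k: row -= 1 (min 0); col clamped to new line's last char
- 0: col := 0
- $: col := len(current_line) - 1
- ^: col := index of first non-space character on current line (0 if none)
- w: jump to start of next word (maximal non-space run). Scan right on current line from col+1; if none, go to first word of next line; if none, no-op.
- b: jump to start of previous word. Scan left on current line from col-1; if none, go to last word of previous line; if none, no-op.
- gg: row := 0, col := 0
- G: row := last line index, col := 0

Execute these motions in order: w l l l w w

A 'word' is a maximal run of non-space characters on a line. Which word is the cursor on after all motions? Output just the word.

Answer: six

Derivation:
After 1 (w): row=0 col=3 char='s'
After 2 (l): row=0 col=4 char='u'
After 3 (l): row=0 col=5 char='n'
After 4 (l): row=0 col=6 char='_'
After 5 (w): row=0 col=7 char='z'
After 6 (w): row=0 col=12 char='s'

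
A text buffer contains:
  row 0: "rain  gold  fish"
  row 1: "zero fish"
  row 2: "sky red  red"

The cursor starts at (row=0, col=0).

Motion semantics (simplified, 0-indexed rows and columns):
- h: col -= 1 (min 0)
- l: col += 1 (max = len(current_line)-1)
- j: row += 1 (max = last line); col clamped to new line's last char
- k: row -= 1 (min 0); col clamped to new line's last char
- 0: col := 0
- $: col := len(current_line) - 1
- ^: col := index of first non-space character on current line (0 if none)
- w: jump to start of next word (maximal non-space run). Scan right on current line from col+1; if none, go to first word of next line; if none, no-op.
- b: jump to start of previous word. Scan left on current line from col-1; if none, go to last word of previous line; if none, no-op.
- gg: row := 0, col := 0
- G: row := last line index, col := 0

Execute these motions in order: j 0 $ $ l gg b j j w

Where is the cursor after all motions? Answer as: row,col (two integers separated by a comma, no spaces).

Answer: 2,4

Derivation:
After 1 (j): row=1 col=0 char='z'
After 2 (0): row=1 col=0 char='z'
After 3 ($): row=1 col=8 char='h'
After 4 ($): row=1 col=8 char='h'
After 5 (l): row=1 col=8 char='h'
After 6 (gg): row=0 col=0 char='r'
After 7 (b): row=0 col=0 char='r'
After 8 (j): row=1 col=0 char='z'
After 9 (j): row=2 col=0 char='s'
After 10 (w): row=2 col=4 char='r'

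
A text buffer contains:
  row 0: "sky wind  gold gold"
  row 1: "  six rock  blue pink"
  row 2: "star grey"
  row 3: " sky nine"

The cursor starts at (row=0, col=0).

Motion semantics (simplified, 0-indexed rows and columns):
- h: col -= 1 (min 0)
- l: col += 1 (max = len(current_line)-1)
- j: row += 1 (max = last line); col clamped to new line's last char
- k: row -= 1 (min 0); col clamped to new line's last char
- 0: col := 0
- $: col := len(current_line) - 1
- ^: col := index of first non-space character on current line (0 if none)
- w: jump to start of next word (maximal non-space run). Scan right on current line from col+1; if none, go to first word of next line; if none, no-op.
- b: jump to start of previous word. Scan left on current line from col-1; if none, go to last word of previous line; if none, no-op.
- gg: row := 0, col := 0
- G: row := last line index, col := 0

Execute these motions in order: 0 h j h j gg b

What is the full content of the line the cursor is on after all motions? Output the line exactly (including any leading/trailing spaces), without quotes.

Answer: sky wind  gold gold

Derivation:
After 1 (0): row=0 col=0 char='s'
After 2 (h): row=0 col=0 char='s'
After 3 (j): row=1 col=0 char='_'
After 4 (h): row=1 col=0 char='_'
After 5 (j): row=2 col=0 char='s'
After 6 (gg): row=0 col=0 char='s'
After 7 (b): row=0 col=0 char='s'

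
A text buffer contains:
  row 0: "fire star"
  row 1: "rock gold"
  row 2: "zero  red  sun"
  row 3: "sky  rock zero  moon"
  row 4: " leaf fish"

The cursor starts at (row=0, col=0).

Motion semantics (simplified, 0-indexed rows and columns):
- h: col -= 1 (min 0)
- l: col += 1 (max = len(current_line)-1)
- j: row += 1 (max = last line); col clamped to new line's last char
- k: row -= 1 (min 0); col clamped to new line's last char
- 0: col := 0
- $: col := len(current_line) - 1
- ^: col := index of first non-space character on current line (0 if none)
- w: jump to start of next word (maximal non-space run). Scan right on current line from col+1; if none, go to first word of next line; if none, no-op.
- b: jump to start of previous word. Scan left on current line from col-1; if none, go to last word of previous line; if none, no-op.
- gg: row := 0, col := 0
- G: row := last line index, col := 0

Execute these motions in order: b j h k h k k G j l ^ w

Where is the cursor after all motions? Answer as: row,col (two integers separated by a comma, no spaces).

Answer: 4,6

Derivation:
After 1 (b): row=0 col=0 char='f'
After 2 (j): row=1 col=0 char='r'
After 3 (h): row=1 col=0 char='r'
After 4 (k): row=0 col=0 char='f'
After 5 (h): row=0 col=0 char='f'
After 6 (k): row=0 col=0 char='f'
After 7 (k): row=0 col=0 char='f'
After 8 (G): row=4 col=0 char='_'
After 9 (j): row=4 col=0 char='_'
After 10 (l): row=4 col=1 char='l'
After 11 (^): row=4 col=1 char='l'
After 12 (w): row=4 col=6 char='f'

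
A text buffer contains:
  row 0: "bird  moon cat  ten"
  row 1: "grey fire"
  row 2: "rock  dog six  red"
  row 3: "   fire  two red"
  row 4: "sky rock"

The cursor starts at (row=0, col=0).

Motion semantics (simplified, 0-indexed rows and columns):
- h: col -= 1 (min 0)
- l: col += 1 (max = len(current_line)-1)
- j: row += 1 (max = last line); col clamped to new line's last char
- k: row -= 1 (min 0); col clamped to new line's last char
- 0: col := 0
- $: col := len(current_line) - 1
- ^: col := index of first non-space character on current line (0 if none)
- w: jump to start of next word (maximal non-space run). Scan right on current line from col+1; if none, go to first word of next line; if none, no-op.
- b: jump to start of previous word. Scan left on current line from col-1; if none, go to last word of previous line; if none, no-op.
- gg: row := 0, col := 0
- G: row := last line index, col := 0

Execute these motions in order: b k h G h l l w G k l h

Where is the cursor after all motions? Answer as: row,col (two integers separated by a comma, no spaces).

Answer: 3,0

Derivation:
After 1 (b): row=0 col=0 char='b'
After 2 (k): row=0 col=0 char='b'
After 3 (h): row=0 col=0 char='b'
After 4 (G): row=4 col=0 char='s'
After 5 (h): row=4 col=0 char='s'
After 6 (l): row=4 col=1 char='k'
After 7 (l): row=4 col=2 char='y'
After 8 (w): row=4 col=4 char='r'
After 9 (G): row=4 col=0 char='s'
After 10 (k): row=3 col=0 char='_'
After 11 (l): row=3 col=1 char='_'
After 12 (h): row=3 col=0 char='_'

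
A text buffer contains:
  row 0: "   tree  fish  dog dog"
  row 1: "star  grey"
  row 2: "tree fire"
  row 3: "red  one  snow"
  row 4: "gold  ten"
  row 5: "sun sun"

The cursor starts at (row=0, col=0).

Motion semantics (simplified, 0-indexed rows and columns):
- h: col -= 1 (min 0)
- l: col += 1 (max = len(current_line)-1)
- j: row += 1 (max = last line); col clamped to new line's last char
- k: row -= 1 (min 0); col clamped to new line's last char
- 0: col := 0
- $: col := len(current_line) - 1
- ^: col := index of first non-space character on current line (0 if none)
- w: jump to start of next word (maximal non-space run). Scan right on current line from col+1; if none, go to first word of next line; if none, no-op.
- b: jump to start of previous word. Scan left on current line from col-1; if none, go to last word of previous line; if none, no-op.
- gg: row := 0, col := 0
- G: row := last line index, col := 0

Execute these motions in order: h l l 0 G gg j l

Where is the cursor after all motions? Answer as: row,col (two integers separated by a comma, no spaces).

After 1 (h): row=0 col=0 char='_'
After 2 (l): row=0 col=1 char='_'
After 3 (l): row=0 col=2 char='_'
After 4 (0): row=0 col=0 char='_'
After 5 (G): row=5 col=0 char='s'
After 6 (gg): row=0 col=0 char='_'
After 7 (j): row=1 col=0 char='s'
After 8 (l): row=1 col=1 char='t'

Answer: 1,1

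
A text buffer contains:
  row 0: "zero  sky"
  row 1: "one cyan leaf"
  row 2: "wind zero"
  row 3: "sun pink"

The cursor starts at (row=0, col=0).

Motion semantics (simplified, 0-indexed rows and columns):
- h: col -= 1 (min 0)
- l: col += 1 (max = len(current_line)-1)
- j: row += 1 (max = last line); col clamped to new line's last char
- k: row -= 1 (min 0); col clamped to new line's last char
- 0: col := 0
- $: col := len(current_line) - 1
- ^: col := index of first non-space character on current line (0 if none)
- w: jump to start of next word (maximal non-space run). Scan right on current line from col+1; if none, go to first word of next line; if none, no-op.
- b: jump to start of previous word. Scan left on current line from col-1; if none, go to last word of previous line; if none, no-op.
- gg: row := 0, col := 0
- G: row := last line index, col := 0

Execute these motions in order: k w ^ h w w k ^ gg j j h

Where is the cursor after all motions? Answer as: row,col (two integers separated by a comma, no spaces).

After 1 (k): row=0 col=0 char='z'
After 2 (w): row=0 col=6 char='s'
After 3 (^): row=0 col=0 char='z'
After 4 (h): row=0 col=0 char='z'
After 5 (w): row=0 col=6 char='s'
After 6 (w): row=1 col=0 char='o'
After 7 (k): row=0 col=0 char='z'
After 8 (^): row=0 col=0 char='z'
After 9 (gg): row=0 col=0 char='z'
After 10 (j): row=1 col=0 char='o'
After 11 (j): row=2 col=0 char='w'
After 12 (h): row=2 col=0 char='w'

Answer: 2,0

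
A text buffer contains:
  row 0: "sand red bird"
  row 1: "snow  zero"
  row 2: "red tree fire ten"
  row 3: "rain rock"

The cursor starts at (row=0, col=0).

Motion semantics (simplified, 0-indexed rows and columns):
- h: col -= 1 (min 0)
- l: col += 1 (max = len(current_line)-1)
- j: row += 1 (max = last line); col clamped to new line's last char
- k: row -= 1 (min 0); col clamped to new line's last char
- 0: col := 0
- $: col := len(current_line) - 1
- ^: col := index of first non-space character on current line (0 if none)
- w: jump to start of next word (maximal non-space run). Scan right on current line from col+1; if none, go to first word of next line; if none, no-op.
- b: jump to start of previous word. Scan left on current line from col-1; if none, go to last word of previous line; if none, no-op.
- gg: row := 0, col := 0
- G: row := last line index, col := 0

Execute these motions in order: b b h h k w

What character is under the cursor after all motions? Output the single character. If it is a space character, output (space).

Answer: r

Derivation:
After 1 (b): row=0 col=0 char='s'
After 2 (b): row=0 col=0 char='s'
After 3 (h): row=0 col=0 char='s'
After 4 (h): row=0 col=0 char='s'
After 5 (k): row=0 col=0 char='s'
After 6 (w): row=0 col=5 char='r'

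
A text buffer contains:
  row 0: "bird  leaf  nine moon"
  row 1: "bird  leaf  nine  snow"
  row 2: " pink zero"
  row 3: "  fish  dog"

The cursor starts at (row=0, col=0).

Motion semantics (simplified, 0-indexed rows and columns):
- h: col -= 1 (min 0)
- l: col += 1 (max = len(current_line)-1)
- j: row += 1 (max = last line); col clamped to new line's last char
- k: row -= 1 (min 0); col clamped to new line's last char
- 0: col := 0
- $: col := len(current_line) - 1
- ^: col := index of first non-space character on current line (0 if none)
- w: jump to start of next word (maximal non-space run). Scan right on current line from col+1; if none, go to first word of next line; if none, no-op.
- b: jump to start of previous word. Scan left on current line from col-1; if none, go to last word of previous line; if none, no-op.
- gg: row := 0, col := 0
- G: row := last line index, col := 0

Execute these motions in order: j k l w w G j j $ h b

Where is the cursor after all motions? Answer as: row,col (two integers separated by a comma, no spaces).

Answer: 3,8

Derivation:
After 1 (j): row=1 col=0 char='b'
After 2 (k): row=0 col=0 char='b'
After 3 (l): row=0 col=1 char='i'
After 4 (w): row=0 col=6 char='l'
After 5 (w): row=0 col=12 char='n'
After 6 (G): row=3 col=0 char='_'
After 7 (j): row=3 col=0 char='_'
After 8 (j): row=3 col=0 char='_'
After 9 ($): row=3 col=10 char='g'
After 10 (h): row=3 col=9 char='o'
After 11 (b): row=3 col=8 char='d'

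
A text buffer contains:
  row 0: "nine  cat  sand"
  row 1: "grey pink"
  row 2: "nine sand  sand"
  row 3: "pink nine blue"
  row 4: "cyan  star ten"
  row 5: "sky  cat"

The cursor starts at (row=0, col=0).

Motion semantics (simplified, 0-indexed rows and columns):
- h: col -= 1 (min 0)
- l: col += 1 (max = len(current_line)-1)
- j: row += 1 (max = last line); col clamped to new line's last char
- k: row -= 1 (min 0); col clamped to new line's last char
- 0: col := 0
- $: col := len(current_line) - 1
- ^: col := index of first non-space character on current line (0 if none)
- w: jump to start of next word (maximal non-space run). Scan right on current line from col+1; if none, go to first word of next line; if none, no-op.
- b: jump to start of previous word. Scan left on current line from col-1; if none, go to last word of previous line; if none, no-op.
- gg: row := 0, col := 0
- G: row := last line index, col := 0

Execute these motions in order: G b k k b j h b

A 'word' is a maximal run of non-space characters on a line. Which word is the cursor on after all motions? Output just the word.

Answer: pink

Derivation:
After 1 (G): row=5 col=0 char='s'
After 2 (b): row=4 col=11 char='t'
After 3 (k): row=3 col=11 char='l'
After 4 (k): row=2 col=11 char='s'
After 5 (b): row=2 col=5 char='s'
After 6 (j): row=3 col=5 char='n'
After 7 (h): row=3 col=4 char='_'
After 8 (b): row=3 col=0 char='p'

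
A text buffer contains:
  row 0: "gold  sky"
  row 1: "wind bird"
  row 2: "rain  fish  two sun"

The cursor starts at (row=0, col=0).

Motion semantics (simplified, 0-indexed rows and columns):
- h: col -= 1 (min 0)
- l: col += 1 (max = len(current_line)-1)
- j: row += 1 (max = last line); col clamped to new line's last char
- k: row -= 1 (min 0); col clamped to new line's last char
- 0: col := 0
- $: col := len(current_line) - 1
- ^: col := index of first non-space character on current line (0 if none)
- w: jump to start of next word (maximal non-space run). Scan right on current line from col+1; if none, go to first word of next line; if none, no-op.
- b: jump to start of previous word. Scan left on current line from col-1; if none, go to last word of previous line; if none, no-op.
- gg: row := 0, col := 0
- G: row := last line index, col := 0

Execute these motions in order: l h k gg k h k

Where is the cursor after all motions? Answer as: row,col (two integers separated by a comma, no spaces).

After 1 (l): row=0 col=1 char='o'
After 2 (h): row=0 col=0 char='g'
After 3 (k): row=0 col=0 char='g'
After 4 (gg): row=0 col=0 char='g'
After 5 (k): row=0 col=0 char='g'
After 6 (h): row=0 col=0 char='g'
After 7 (k): row=0 col=0 char='g'

Answer: 0,0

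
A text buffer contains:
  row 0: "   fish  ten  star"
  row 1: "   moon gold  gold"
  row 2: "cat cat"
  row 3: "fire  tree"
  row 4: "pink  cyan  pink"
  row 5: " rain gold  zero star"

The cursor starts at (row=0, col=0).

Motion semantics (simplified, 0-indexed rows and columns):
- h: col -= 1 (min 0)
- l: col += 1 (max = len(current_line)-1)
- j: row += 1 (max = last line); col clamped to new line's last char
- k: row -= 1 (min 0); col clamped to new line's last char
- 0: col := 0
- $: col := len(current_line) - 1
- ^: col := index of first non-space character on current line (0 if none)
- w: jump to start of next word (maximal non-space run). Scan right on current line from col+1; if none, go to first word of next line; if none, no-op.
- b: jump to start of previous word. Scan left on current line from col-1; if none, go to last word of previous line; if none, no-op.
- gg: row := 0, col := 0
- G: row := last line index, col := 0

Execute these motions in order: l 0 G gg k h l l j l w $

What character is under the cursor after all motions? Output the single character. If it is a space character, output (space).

After 1 (l): row=0 col=1 char='_'
After 2 (0): row=0 col=0 char='_'
After 3 (G): row=5 col=0 char='_'
After 4 (gg): row=0 col=0 char='_'
After 5 (k): row=0 col=0 char='_'
After 6 (h): row=0 col=0 char='_'
After 7 (l): row=0 col=1 char='_'
After 8 (l): row=0 col=2 char='_'
After 9 (j): row=1 col=2 char='_'
After 10 (l): row=1 col=3 char='m'
After 11 (w): row=1 col=8 char='g'
After 12 ($): row=1 col=17 char='d'

Answer: d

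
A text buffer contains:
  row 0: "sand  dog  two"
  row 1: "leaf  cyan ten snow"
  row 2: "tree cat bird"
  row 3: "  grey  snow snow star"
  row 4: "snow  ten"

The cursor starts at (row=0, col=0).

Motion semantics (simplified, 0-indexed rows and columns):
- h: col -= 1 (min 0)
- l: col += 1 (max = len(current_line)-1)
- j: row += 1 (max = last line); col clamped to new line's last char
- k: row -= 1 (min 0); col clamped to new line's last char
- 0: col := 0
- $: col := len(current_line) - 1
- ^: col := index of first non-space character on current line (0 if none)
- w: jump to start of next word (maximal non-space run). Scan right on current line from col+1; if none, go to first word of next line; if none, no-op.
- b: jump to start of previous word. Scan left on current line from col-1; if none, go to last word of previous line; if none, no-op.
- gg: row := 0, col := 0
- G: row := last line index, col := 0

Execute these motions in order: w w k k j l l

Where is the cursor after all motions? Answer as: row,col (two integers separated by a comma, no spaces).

Answer: 1,13

Derivation:
After 1 (w): row=0 col=6 char='d'
After 2 (w): row=0 col=11 char='t'
After 3 (k): row=0 col=11 char='t'
After 4 (k): row=0 col=11 char='t'
After 5 (j): row=1 col=11 char='t'
After 6 (l): row=1 col=12 char='e'
After 7 (l): row=1 col=13 char='n'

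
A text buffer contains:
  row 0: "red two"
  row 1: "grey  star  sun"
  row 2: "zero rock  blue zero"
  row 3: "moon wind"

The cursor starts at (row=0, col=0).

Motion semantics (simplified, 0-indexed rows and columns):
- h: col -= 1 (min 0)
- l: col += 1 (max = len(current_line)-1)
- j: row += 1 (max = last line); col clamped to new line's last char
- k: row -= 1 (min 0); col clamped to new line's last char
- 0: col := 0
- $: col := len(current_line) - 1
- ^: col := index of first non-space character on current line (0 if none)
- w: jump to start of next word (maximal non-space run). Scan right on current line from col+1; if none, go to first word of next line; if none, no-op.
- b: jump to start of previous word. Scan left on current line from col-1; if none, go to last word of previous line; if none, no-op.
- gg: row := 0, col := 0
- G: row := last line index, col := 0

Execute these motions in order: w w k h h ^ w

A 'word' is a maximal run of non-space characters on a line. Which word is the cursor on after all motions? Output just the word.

After 1 (w): row=0 col=4 char='t'
After 2 (w): row=1 col=0 char='g'
After 3 (k): row=0 col=0 char='r'
After 4 (h): row=0 col=0 char='r'
After 5 (h): row=0 col=0 char='r'
After 6 (^): row=0 col=0 char='r'
After 7 (w): row=0 col=4 char='t'

Answer: two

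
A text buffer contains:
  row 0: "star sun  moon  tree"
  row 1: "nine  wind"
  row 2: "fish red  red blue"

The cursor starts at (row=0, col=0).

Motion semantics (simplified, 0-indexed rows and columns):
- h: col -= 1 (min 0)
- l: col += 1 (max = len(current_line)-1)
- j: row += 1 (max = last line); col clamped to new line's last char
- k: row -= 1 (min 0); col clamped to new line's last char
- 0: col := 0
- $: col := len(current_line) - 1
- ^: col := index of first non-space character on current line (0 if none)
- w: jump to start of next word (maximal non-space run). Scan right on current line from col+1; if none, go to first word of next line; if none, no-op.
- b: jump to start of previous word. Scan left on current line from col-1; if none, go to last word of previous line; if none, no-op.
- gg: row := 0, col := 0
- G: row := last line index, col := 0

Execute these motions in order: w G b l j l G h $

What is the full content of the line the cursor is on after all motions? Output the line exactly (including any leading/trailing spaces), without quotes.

After 1 (w): row=0 col=5 char='s'
After 2 (G): row=2 col=0 char='f'
After 3 (b): row=1 col=6 char='w'
After 4 (l): row=1 col=7 char='i'
After 5 (j): row=2 col=7 char='d'
After 6 (l): row=2 col=8 char='_'
After 7 (G): row=2 col=0 char='f'
After 8 (h): row=2 col=0 char='f'
After 9 ($): row=2 col=17 char='e'

Answer: fish red  red blue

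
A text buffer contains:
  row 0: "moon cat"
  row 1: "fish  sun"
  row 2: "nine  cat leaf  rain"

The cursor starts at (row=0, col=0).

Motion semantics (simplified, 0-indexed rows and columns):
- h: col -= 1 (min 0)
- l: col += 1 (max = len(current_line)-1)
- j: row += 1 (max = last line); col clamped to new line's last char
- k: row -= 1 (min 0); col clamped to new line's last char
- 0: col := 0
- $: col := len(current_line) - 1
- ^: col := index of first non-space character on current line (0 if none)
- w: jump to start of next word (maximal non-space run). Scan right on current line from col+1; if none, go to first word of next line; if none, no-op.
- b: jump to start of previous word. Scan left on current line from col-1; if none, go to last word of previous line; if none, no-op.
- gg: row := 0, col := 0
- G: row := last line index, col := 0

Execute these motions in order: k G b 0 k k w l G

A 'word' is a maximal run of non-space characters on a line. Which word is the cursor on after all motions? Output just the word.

After 1 (k): row=0 col=0 char='m'
After 2 (G): row=2 col=0 char='n'
After 3 (b): row=1 col=6 char='s'
After 4 (0): row=1 col=0 char='f'
After 5 (k): row=0 col=0 char='m'
After 6 (k): row=0 col=0 char='m'
After 7 (w): row=0 col=5 char='c'
After 8 (l): row=0 col=6 char='a'
After 9 (G): row=2 col=0 char='n'

Answer: nine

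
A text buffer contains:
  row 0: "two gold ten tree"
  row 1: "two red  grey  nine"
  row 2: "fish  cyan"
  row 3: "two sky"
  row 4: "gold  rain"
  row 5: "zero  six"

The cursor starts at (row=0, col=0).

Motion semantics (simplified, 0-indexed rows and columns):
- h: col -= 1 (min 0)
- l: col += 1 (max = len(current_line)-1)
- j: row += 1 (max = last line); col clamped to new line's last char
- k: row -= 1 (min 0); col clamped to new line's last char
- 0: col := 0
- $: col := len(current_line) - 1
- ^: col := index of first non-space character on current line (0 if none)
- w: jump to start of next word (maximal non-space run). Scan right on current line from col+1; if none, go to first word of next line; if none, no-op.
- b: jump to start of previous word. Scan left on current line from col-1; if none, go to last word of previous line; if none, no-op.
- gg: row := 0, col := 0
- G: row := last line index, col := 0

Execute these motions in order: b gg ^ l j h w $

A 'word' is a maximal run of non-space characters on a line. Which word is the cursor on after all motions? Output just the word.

After 1 (b): row=0 col=0 char='t'
After 2 (gg): row=0 col=0 char='t'
After 3 (^): row=0 col=0 char='t'
After 4 (l): row=0 col=1 char='w'
After 5 (j): row=1 col=1 char='w'
After 6 (h): row=1 col=0 char='t'
After 7 (w): row=1 col=4 char='r'
After 8 ($): row=1 col=18 char='e'

Answer: nine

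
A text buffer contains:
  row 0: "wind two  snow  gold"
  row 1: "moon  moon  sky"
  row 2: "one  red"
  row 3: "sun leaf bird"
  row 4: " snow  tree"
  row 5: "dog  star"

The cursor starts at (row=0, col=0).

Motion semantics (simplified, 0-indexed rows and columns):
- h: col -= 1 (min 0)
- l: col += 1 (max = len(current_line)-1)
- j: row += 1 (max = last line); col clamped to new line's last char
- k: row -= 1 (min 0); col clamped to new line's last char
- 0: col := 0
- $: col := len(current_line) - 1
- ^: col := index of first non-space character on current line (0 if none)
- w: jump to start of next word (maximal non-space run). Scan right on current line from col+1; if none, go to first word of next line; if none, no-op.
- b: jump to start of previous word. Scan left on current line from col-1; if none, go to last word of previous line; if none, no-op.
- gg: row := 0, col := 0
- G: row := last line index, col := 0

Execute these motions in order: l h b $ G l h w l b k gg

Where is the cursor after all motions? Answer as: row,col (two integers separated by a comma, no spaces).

After 1 (l): row=0 col=1 char='i'
After 2 (h): row=0 col=0 char='w'
After 3 (b): row=0 col=0 char='w'
After 4 ($): row=0 col=19 char='d'
After 5 (G): row=5 col=0 char='d'
After 6 (l): row=5 col=1 char='o'
After 7 (h): row=5 col=0 char='d'
After 8 (w): row=5 col=5 char='s'
After 9 (l): row=5 col=6 char='t'
After 10 (b): row=5 col=5 char='s'
After 11 (k): row=4 col=5 char='_'
After 12 (gg): row=0 col=0 char='w'

Answer: 0,0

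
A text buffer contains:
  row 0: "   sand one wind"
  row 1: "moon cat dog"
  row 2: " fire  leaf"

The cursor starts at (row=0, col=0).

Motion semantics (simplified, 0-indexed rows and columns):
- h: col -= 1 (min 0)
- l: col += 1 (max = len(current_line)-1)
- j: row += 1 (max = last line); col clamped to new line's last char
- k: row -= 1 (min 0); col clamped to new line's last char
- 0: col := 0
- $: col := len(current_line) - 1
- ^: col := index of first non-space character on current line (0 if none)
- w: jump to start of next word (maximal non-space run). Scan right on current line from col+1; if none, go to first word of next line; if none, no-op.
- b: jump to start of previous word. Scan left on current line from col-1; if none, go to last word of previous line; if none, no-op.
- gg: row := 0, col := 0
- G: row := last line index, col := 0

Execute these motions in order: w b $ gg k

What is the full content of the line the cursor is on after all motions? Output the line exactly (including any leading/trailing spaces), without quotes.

After 1 (w): row=0 col=3 char='s'
After 2 (b): row=0 col=3 char='s'
After 3 ($): row=0 col=15 char='d'
After 4 (gg): row=0 col=0 char='_'
After 5 (k): row=0 col=0 char='_'

Answer:    sand one wind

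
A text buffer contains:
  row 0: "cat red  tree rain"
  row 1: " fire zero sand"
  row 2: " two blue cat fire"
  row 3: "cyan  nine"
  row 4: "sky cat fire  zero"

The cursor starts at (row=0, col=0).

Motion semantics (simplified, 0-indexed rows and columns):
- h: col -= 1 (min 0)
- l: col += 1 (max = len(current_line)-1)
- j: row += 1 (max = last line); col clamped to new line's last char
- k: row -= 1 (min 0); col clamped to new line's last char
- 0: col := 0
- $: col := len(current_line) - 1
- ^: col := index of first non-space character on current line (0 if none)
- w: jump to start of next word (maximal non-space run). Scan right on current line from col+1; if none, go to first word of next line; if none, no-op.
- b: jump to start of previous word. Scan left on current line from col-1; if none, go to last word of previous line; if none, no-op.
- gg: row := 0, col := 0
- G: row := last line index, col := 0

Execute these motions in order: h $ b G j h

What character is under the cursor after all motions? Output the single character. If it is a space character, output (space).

Answer: s

Derivation:
After 1 (h): row=0 col=0 char='c'
After 2 ($): row=0 col=17 char='n'
After 3 (b): row=0 col=14 char='r'
After 4 (G): row=4 col=0 char='s'
After 5 (j): row=4 col=0 char='s'
After 6 (h): row=4 col=0 char='s'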